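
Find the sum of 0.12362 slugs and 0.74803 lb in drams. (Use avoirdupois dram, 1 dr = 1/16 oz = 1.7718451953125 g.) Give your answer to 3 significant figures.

1210 dr

0.12362 slug = 1018.20 dr and 0.74803 lb = 191.496 dr.
1018.20 + 191.496 ≈ 1210 dr.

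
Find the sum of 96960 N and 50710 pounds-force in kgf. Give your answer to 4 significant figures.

96960 N = 9887.17 kgf and 50710 lbf = 23001.7 kgf.
9887.17 + 23001.7 ≈ 32890 kgf.

32890 kilograms-force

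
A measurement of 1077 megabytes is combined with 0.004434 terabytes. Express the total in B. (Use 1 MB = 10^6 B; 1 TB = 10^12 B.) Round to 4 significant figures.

5.511e+9 bytes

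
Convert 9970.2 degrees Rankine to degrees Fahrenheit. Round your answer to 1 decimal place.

°R = °F + 459.67.
Applying the formula gives 9510.5 °F.

9510.5 degrees Fahrenheit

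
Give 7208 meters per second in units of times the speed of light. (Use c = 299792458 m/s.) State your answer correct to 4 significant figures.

2.404 × 10^-5 c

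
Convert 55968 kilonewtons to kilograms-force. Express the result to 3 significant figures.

5.71 × 10^6 kilograms-force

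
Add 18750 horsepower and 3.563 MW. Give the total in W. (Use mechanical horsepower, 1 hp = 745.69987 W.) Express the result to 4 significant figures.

18750 hp = 1.39819e+7 W and 3.563 MW = 3.56300e+6 W.
1.39819e+7 + 3.56300e+6 ≈ 1.754e+7 W.

1.754e+7 W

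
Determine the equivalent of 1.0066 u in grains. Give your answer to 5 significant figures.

1 atomic mass unit = 2.56260e-23 grains.
Thus 1.0066 × 2.56260e-23 ≈ 2.5795e-23 gr.

2.5795e-23 grains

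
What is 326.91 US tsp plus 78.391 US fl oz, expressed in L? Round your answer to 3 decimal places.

3.930 L

326.91 US tsp = 1.61131 L and 78.391 US fl oz = 2.31830 L.
1.61131 + 2.31830 ≈ 3.930 L.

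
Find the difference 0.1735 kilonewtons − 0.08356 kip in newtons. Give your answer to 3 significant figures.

-198 N

0.1735 kN = 173.500 N and 0.08356 kip = 371.693 N.
173.500 − 371.693 ≈ -198 N.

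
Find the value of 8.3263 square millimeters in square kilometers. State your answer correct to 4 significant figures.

1 mm² = 1.00000e-12 km².
So 8.3263 × 1.00000e-12 ≈ 8.326e-12 km².

8.326e-12 km²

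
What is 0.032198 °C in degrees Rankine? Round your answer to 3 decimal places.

491.728 degrees Rankine

°R = (°C + 273.15) × 9/5.
Applying the formula gives 491.728 °R.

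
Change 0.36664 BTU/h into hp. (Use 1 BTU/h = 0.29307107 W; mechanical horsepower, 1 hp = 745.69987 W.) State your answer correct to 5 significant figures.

0.00014409 hp

1 BTU/h = 0.0003930148 hp.
Then 0.36664 × 0.0003930148 ≈ 0.00014409 hp.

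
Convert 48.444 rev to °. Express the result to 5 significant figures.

17440 degrees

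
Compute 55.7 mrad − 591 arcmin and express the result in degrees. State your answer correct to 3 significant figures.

55.7 mrad = 3.19137 ° and 591 arcmin = 9.85000 °.
3.19137 − 9.85000 ≈ -6.66 °.

-6.66 °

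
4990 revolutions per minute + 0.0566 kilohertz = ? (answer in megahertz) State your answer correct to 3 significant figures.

4990 rpm = 8.31667e-5 MHz and 0.0566 kHz = 5.66000e-5 MHz.
8.31667e-5 + 5.66000e-5 ≈ 0.000140 MHz.

0.000140 MHz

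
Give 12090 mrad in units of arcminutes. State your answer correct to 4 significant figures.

41560 arcmin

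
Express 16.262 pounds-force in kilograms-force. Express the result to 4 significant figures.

7.376 kilograms-force

1 pound-force = 0.453592 kilograms-force.
Thus 16.262 × 0.453592 ≈ 7.376 kgf.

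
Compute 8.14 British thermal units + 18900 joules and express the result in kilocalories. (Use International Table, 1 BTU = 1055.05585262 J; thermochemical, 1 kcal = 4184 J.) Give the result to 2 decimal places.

8.14 BTU = 2.05262 kcal and 18900 J = 4.51721 kcal.
2.05262 + 4.51721 ≈ 6.57 kcal.

6.57 kilocalories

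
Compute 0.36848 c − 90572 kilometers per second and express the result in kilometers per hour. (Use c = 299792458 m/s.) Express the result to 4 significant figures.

0.36848 c = 3.97683e+8 km/h and 90572 km/s = 3.26059e+8 km/h.
3.97683e+8 − 3.26059e+8 ≈ 7.162e+7 km/h.

7.162e+7 kilometers per hour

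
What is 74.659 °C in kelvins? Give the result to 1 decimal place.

347.8 K

K = °C + 273.15.
Applying the formula gives 347.8 K.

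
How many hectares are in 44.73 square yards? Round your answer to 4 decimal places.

1 yd² = 8.36127 × 10^-5 hectares.
So 44.73 × 8.36127 × 10^-5 ≈ 0.0037 ha.

0.0037 ha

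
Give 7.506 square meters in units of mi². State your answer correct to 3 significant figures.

2.90 × 10^-6 square miles

1 m² = 3.86102 × 10^-7 square miles.
Thus 7.506 × 3.86102 × 10^-7 ≈ 2.90 × 10^-6 mi².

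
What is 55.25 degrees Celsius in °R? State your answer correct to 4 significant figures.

591.1 degrees Rankine

°R = (°C + 273.15) × 9/5.
Applying the formula gives 591.1 °R.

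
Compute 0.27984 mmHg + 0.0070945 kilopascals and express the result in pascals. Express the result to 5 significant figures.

44.403 Pa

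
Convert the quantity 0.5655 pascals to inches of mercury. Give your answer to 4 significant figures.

1 Pa = 0.000295300 inches of mercury.
So 0.5655 × 0.000295300 ≈ 0.0001670 inHg.

0.0001670 inches of mercury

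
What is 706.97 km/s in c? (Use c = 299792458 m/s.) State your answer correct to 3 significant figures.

1 kilometer per second = 3.33564 × 10^-6 times the speed of light.
So 706.97 × 3.33564 × 10^-6 ≈ 0.00236 c.

0.00236 c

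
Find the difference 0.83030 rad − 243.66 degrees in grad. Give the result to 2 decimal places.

-217.87 grad

0.83030 rad = 52.8585 grad and 243.66 ° = 270.733 grad.
52.8585 − 270.733 ≈ -217.87 grad.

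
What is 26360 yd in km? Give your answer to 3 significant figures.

1 yard = 0.000914400 kilometers.
26360 × 0.000914400 ≈ 24.1 km.

24.1 km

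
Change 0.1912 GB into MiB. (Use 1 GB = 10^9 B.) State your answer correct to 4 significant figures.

1 gigabyte = 953.674 MiB.
Then 0.1912 × 953.674 ≈ 182.3 MiB.

182.3 mebibytes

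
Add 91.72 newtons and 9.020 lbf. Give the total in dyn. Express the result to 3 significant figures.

91.72 N = 9.17200 × 10^6 dyn and 9.020 lbf = 4.01230 × 10^6 dyn.
9.17200 × 10^6 + 4.01230 × 10^6 ≈ 1.32 × 10^7 dyn.

1.32 × 10^7 dyn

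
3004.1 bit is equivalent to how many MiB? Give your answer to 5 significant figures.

1 bit = 1.19209 × 10^-7 mebibytes.
Thus 3004.1 × 1.19209 × 10^-7 ≈ 0.00035812 MiB.

0.00035812 mebibytes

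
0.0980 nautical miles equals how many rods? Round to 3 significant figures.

1 nmi = 368.249 rod.
Thus 0.0980 × 368.249 ≈ 36.1 rod.

36.1 rods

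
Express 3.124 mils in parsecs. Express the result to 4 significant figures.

1 mil = 8.23158 × 10^-22 pc.
3.124 × 8.23158 × 10^-22 ≈ 2.572 × 10^-21 pc.

2.572 × 10^-21 pc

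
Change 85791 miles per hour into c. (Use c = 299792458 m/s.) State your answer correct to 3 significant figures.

0.000128 times the speed of light

1 mile per hour = 1.49116e-9 times the speed of light.
Thus 85791 × 1.49116e-9 ≈ 0.000128 c.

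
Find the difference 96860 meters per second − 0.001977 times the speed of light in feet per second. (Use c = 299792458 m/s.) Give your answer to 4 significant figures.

96860 m/s = 317782 ft/s and 0.001977 c = 1.94452e+6 ft/s.
317782 − 1.94452e+6 ≈ -1.627e+6 ft/s.

-1.627e+6 feet per second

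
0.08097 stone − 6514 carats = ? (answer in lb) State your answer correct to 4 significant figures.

-1.739 lb

0.08097 st = 1.13358 lb and 6514 ct = 2.87218 lb.
1.13358 − 2.87218 ≈ -1.739 lb.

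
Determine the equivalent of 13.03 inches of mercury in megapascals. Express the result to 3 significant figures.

0.0441 MPa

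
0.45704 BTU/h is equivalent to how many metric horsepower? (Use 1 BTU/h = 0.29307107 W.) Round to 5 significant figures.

0.00018211 PS

1 BTU/h = 0.000398466 PS.
Thus 0.45704 × 0.000398466 ≈ 0.00018211 PS.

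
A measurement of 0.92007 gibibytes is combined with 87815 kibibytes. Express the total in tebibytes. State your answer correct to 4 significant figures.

0.0009803 TiB

0.92007 GiB = 0.000898506 TiB and 87815 KiB = 8.17841 × 10^-5 TiB.
0.000898506 + 8.17841 × 10^-5 ≈ 0.0009803 TiB.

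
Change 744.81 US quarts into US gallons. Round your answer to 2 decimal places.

186.20 US gal

1 US qt = 0.250000 US gal.
So 744.81 × 0.250000 ≈ 186.20 US gal.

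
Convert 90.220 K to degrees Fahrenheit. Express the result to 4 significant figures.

-297.3 °F

K = (°F + 459.67) × 5/9.
Applying the formula gives -297.3 °F.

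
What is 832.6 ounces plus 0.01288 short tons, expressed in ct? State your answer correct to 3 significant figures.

176000 ct

832.6 oz = 118019 ct and 0.01288 short ton = 58422.7 ct.
118019 + 58422.7 ≈ 176000 ct.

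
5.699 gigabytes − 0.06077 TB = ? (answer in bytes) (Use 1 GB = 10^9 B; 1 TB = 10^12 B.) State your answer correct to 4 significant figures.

-5.507 × 10^10 bytes

5.699 GB = 5.69900 × 10^9 B and 0.06077 TB = 6.07700 × 10^10 B.
5.69900 × 10^9 − 6.07700 × 10^10 ≈ -5.507 × 10^10 B.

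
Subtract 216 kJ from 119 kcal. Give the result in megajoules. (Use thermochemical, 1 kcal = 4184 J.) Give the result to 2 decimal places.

0.28 MJ

119 kcal = 0.497896 MJ and 216 kJ = 0.216000 MJ.
0.497896 − 0.216000 ≈ 0.28 MJ.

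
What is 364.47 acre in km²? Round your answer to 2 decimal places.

1 acre = 0.00404686 km².
So 364.47 × 0.00404686 ≈ 1.47 km².

1.47 km²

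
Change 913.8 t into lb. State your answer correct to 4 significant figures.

1 metric ton = 2204.62 lb.
Thus 913.8 × 2204.62 ≈ 2.015e+6 lb.

2.015e+6 lb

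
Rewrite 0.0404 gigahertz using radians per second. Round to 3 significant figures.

2.54e+8 rad/s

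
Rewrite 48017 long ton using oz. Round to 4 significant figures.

1.721 × 10^9 oz

1 long ton = 35840.0 oz.
Then 48017 × 35840.0 ≈ 1.721 × 10^9 oz.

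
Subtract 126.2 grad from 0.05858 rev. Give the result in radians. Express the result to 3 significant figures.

0.05858 rev = 0.368069 rad and 126.2 grad = 1.98234 rad.
0.368069 − 1.98234 ≈ -1.61 rad.

-1.61 radians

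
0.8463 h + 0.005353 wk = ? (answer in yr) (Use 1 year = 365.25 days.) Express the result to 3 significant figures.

0.000199 yr

0.8463 h = 9.65435e-5 yr and 0.005353 wk = 0.000102590 yr.
9.65435e-5 + 0.000102590 ≈ 0.000199 yr.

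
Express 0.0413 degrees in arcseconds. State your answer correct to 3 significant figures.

149 arcsec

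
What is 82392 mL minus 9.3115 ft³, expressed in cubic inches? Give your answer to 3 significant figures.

82392 mL = 5027.87 in³ and 9.3115 ft³ = 16090.3 in³.
5027.87 − 16090.3 ≈ -11100 in³.

-11100 in³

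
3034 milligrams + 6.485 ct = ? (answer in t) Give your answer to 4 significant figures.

3034 mg = 3.03400e-6 t and 6.485 ct = 1.29700e-6 t.
3.03400e-6 + 1.29700e-6 ≈ 4.331e-6 t.

4.331e-6 t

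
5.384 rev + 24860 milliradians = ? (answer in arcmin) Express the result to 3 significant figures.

202000 arcmin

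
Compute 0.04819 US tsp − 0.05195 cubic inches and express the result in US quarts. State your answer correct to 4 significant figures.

0.04819 US tsp = 0.000250990 US qt and 0.05195 in³ = 0.000899567 US qt.
0.000250990 − 0.000899567 ≈ -0.0006486 US qt.

-0.0006486 US quarts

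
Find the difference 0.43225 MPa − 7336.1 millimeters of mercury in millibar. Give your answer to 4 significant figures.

-5458 millibar

0.43225 MPa = 4322.50 mbar and 7336.1 mmHg = 9780.66 mbar.
4322.50 − 9780.66 ≈ -5458 mbar.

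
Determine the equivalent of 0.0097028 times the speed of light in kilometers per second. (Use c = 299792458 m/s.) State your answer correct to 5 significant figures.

1 c = 299792 km/s.
Then 0.0097028 × 299792 ≈ 2908.8 km/s.

2908.8 km/s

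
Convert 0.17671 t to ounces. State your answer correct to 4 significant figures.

6233 oz

1 metric ton = 35274.0 oz.
Thus 0.17671 × 35274.0 ≈ 6233 oz.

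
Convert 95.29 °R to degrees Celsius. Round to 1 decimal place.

°R = (°C + 273.15) × 9/5.
Applying the formula gives -220.2 °C.

-220.2 degrees Celsius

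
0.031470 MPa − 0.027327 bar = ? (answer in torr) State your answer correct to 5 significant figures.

0.031470 MPa = 236.044 torr and 0.027327 bar = 20.4969 torr.
236.044 − 20.4969 ≈ 215.55 torr.

215.55 torr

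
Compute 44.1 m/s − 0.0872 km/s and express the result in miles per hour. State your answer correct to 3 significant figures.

-96.4 miles per hour

44.1 m/s = 98.6489 mph and 0.0872 km/s = 195.061 mph.
98.6489 − 195.061 ≈ -96.4 mph.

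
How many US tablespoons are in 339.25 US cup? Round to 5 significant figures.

1 US cup = 16.0000 US tbsp.
339.25 × 16.0000 ≈ 5428.0 US tbsp.

5428.0 US tbsp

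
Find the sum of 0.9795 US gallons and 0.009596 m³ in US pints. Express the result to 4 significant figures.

28.12 US pt

0.9795 US gal = 7.83600 US pt and 0.009596 m³ = 20.2800 US pt.
7.83600 + 20.2800 ≈ 28.12 US pt.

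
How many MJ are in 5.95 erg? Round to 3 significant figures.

5.95 × 10^-13 MJ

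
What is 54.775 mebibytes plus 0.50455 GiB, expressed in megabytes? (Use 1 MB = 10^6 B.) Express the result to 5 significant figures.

599.19 MB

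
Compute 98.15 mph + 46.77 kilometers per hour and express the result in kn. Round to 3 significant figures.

98.15 mph = 85.2900 kn and 46.77 km/h = 25.2538 kn.
85.2900 + 25.2538 ≈ 111 kn.

111 knots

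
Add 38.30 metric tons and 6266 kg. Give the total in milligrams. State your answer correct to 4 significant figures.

4.457e+10 mg

38.30 t = 3.83000e+10 mg and 6266 kg = 6.26600e+9 mg.
3.83000e+10 + 6.26600e+9 ≈ 4.457e+10 mg.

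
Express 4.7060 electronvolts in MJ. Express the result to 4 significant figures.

1 electronvolt = 1.60218e-25 MJ.
Then 4.7060 × 1.60218e-25 ≈ 7.540e-25 MJ.

7.540e-25 megajoules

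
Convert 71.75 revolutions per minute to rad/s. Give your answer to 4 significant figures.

1 revolution per minute = 0.104720 radians per second.
Then 71.75 × 0.104720 ≈ 7.514 rad/s.

7.514 rad/s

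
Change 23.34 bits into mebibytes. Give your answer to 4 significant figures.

2.782e-6 MiB

1 bit = 1.19209e-7 MiB.
So 23.34 × 1.19209e-7 ≈ 2.782e-6 MiB.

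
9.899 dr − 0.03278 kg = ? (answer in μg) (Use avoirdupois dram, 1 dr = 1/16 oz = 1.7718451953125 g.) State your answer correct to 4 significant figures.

-1.524 × 10^7 μg

9.899 dr = 1.75395 × 10^7 μg and 0.03278 kg = 3.27800 × 10^7 μg.
1.75395 × 10^7 − 3.27800 × 10^7 ≈ -1.524 × 10^7 μg.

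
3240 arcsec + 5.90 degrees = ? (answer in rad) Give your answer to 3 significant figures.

0.119 radians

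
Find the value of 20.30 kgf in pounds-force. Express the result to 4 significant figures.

44.75 lbf

1 kgf = 2.20462 lbf.
So 20.30 × 2.20462 ≈ 44.75 lbf.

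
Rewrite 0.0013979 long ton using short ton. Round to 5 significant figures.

1 long ton = 1.12000 short tons.
0.0013979 × 1.12000 ≈ 0.0015656 short ton.

0.0015656 short tons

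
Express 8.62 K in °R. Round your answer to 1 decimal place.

15.5 degrees Rankine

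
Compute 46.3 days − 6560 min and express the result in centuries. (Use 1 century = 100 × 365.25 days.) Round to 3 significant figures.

0.00114 century

46.3 d = 0.00126762 century and 6560 min = 0.000124724 century.
0.00126762 − 0.000124724 ≈ 0.00114 century.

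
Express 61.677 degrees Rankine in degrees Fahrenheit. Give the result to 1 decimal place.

-398.0 °F

°R = °F + 459.67.
Applying the formula gives -398.0 °F.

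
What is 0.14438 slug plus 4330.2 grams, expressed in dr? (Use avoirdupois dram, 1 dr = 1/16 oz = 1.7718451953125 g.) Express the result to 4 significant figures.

0.14438 slug = 1189.19 dr and 4330.2 g = 2443.89 dr.
1189.19 + 2443.89 ≈ 3633 dr.

3633 drams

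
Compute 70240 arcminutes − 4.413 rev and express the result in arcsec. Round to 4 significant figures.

70240 arcmin = 4.21440 × 10^6 arcsec and 4.413 rev = 5.71925 × 10^6 arcsec.
4.21440 × 10^6 − 5.71925 × 10^6 ≈ -1.505 × 10^6 arcsec.

-1.505 × 10^6 arcseconds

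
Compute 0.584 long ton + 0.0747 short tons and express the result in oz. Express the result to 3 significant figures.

23300 ounces

0.584 long ton = 20930.6 oz and 0.0747 short ton = 2390.40 oz.
20930.6 + 2390.40 ≈ 23300 oz.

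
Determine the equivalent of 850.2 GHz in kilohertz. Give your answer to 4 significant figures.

8.502e+8 kHz

1 GHz = 1.00000e+6 kilohertz.
So 850.2 × 1.00000e+6 ≈ 8.502e+8 kHz.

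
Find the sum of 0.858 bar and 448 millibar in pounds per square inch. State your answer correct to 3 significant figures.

18.9 psi

0.858 bar = 12.4442 psi and 448 mbar = 6.49769 psi.
12.4442 + 6.49769 ≈ 18.9 psi.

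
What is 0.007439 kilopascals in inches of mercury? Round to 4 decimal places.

1 kPa = 0.295300 inHg.
Then 0.007439 × 0.295300 ≈ 0.0022 inHg.

0.0022 inHg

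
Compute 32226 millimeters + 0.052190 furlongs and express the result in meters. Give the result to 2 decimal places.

42.72 m

32226 mm = 32.22600 m and 0.052190 furlong = 10.49896 m.
32.22600 + 10.49896 ≈ 42.72 m.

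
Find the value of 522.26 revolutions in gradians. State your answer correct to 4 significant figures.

1 revolution = 400.000 gradians.
522.26 × 400.000 ≈ 208900 grad.

208900 gradians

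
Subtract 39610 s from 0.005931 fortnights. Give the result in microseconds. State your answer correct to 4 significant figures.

0.005931 fortnight = 7.17414 × 10^9 μs and 39610 s = 3.96100 × 10^10 μs.
7.17414 × 10^9 − 3.96100 × 10^10 ≈ -3.244 × 10^10 μs.

-3.244 × 10^10 microseconds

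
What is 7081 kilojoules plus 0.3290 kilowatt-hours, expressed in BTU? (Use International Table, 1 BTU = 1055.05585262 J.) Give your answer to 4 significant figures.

7081 kJ = 6711.49 BTU and 0.3290 kWh = 1122.59 BTU.
6711.49 + 1122.59 ≈ 7834 BTU.

7834 British thermal units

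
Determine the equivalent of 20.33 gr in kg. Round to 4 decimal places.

1 gr = 6.47989 × 10^-5 kg.
Then 20.33 × 6.47989 × 10^-5 ≈ 0.0013 kg.

0.0013 kg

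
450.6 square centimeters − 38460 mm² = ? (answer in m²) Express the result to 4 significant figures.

0.006600 square meters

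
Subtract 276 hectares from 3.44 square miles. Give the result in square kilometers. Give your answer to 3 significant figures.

6.15 square kilometers

3.44 mi² = 8.90956 km² and 276 ha = 2.76000 km².
8.90956 − 2.76000 ≈ 6.15 km².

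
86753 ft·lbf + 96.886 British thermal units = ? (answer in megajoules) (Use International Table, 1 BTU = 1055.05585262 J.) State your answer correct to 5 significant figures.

86753 ft·lbf = 0.117621 MJ and 96.886 BTU = 0.102220 MJ.
0.117621 + 0.102220 ≈ 0.21984 MJ.

0.21984 megajoules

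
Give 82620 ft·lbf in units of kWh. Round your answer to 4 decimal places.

1 ft·lbf = 3.76616 × 10^-7 kilowatt-hours.
Thus 82620 × 3.76616 × 10^-7 ≈ 0.0311 kWh.

0.0311 kWh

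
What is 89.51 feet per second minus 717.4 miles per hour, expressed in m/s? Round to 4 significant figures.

-293.4 meters per second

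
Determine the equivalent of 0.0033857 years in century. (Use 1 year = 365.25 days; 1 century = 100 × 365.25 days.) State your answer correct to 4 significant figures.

1 yr = 0.0100000 centuries.
So 0.0033857 × 0.0100000 ≈ 3.386 × 10^-5 century.

3.386 × 10^-5 centuries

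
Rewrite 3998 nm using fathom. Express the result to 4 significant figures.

1 nm = 5.46807 × 10^-10 fathoms.
So 3998 × 5.46807 × 10^-10 ≈ 2.186 × 10^-6 fathom.

2.186 × 10^-6 fathoms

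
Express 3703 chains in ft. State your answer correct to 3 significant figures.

244000 ft

1 chain = 66.0000 ft.
So 3703 × 66.0000 ≈ 244000 ft.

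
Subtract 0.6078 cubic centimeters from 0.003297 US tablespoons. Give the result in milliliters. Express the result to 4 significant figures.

0.003297 US tbsp = 0.0487520 mL and 0.6078 cm³ = 0.607800 mL.
0.0487520 − 0.607800 ≈ -0.5590 mL.

-0.5590 milliliters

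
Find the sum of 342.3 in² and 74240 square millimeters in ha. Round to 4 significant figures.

2.951e-5 hectares

342.3 in² = 2.20838e-5 ha and 74240 mm² = 7.42400e-6 ha.
2.20838e-5 + 7.42400e-6 ≈ 2.951e-5 ha.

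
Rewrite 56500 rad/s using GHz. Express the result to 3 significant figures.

8.99 × 10^-6 gigahertz

1 rad/s = 1.59155 × 10^-10 GHz.
Then 56500 × 1.59155 × 10^-10 ≈ 8.99 × 10^-6 GHz.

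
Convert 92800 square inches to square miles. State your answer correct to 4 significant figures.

1 in² = 2.49098 × 10^-10 mi².
So 92800 × 2.49098 × 10^-10 ≈ 2.312 × 10^-5 mi².

2.312 × 10^-5 square miles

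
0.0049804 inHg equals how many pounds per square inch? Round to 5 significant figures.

0.0024461 psi

1 inHg = 0.491154 pounds per square inch.
So 0.0049804 × 0.491154 ≈ 0.0024461 psi.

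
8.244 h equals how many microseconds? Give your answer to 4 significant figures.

2.968e+10 μs

1 h = 3.60000e+9 μs.
Thus 8.244 × 3.60000e+9 ≈ 2.968e+10 μs.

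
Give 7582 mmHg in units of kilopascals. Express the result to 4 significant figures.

1011 kilopascals

1 mmHg = 0.133322 kPa.
So 7582 × 0.133322 ≈ 1011 kPa.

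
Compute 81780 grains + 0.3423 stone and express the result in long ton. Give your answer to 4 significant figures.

0.007355 long tons

81780 gr = 0.005215561 long ton and 0.3423 st = 0.002139375 long ton.
0.005215561 + 0.002139375 ≈ 0.007355 long ton.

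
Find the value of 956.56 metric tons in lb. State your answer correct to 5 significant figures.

2.1089e+6 pounds

1 t = 2204.62 pounds.
Then 956.56 × 2204.62 ≈ 2.1089e+6 lb.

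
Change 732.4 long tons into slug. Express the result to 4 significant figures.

50990 slugs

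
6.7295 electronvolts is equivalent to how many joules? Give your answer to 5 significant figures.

1 eV = 1.60218 × 10^-19 J.
So 6.7295 × 1.60218 × 10^-19 ≈ 1.0782 × 10^-18 J.

1.0782 × 10^-18 joules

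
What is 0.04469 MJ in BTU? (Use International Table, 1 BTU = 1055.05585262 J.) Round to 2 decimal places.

1 MJ = 947.817 BTU.
0.04469 × 947.817 ≈ 42.36 BTU.

42.36 BTU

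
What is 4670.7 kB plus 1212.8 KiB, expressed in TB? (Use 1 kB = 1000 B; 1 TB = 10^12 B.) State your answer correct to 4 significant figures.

5.913e-6 TB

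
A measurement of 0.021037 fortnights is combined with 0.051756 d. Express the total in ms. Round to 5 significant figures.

2.9918 × 10^7 ms

0.021037 fortnight = 2.54464 × 10^7 ms and 0.051756 d = 4.47172 × 10^6 ms.
2.54464 × 10^7 + 4.47172 × 10^6 ≈ 2.9918 × 10^7 ms.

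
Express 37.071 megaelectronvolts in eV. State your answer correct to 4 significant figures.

3.707 × 10^7 eV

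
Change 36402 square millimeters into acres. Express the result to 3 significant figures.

9.00e-6 acres

1 square millimeter = 2.47105e-10 acre.
36402 × 2.47105e-10 ≈ 9.00e-6 acre.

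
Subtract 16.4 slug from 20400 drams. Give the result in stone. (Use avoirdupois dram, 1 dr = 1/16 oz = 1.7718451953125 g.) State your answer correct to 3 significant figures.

-32.0 st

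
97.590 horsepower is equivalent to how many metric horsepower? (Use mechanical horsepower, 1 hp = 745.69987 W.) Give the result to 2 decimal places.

98.94 PS

1 hp = 1.01387 PS.
Then 97.590 × 1.01387 ≈ 98.94 PS.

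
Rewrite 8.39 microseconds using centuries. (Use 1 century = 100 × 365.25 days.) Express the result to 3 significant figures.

2.66e-15 centuries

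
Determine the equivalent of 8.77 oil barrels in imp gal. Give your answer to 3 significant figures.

307 imperial gallons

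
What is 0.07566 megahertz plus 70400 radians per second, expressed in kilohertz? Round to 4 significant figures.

86.86 kHz

0.07566 MHz = 75.6600 kHz and 70400 rad/s = 11.2045 kHz.
75.6600 + 11.2045 ≈ 86.86 kHz.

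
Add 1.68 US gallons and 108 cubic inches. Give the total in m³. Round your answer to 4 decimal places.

0.0081 cubic meters

1.68 US gal = 0.00635949 m³ and 108 in³ = 0.00176980 m³.
0.00635949 + 0.00176980 ≈ 0.0081 m³.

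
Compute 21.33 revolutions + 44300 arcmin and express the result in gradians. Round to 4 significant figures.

9352 grad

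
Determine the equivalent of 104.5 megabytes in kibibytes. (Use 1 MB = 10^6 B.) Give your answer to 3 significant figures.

1 MB = 976.5625 KiB.
Then 104.5 × 976.5625 ≈ 102000 KiB.

102000 KiB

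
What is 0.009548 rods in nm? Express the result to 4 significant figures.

4.802 × 10^7 nm

1 rod = 5.02920 × 10^9 nm.
Then 0.009548 × 5.02920 × 10^9 ≈ 4.802 × 10^7 nm.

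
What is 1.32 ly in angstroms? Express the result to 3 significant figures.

1.25e+26 Å

1 ly = 9.46073e+25 Å.
1.32 × 9.46073e+25 ≈ 1.25e+26 Å.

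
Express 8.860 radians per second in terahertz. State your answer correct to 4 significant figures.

1.410e-12 terahertz

1 radian per second = 1.59155e-13 THz.
8.860 × 1.59155e-13 ≈ 1.410e-12 THz.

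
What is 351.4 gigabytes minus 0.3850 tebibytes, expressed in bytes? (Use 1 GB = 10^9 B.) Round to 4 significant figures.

-7.191 × 10^10 B

351.4 GB = 3.51400 × 10^11 B and 0.3850 TiB = 4.23312 × 10^11 B.
3.51400 × 10^11 − 4.23312 × 10^11 ≈ -7.191 × 10^10 B.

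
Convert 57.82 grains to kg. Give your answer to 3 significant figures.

0.00375 kg

1 grain = 6.47989 × 10^-5 kilograms.
57.82 × 6.47989 × 10^-5 ≈ 0.00375 kg.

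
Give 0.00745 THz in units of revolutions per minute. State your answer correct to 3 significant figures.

1 terahertz = 6.00000 × 10^13 rpm.
So 0.00745 × 6.00000 × 10^13 ≈ 4.47 × 10^11 rpm.

4.47 × 10^11 rpm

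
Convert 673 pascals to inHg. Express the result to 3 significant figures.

1 Pa = 0.000295300 inHg.
So 673 × 0.000295300 ≈ 0.199 inHg.

0.199 inHg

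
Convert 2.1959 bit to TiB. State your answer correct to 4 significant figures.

1 bit = 1.13687 × 10^-13 tebibytes.
2.1959 × 1.13687 × 10^-13 ≈ 2.496 × 10^-13 TiB.

2.496 × 10^-13 TiB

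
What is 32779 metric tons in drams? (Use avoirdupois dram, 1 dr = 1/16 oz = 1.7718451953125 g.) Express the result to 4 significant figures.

1.850e+10 dr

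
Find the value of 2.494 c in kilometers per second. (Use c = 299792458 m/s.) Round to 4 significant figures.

747700 kilometers per second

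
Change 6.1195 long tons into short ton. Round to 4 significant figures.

6.854 short ton

1 long ton = 1.12000 short ton.
Then 6.1195 × 1.12000 ≈ 6.854 short ton.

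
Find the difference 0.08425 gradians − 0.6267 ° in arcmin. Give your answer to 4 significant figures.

0.08425 grad = 4.54950 arcmin and 0.6267 ° = 37.6020 arcmin.
4.54950 − 37.6020 ≈ -33.05 arcmin.

-33.05 arcminutes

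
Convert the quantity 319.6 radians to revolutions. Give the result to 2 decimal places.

50.87 revolutions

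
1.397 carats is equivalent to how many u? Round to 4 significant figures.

1.683 × 10^23 u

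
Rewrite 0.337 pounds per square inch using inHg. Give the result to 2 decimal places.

0.69 inHg

1 psi = 2.03602 inHg.
Then 0.337 × 2.03602 ≈ 0.69 inHg.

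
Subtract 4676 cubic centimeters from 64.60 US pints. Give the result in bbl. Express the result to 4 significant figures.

64.60 US pt = 0.192262 bbl and 4676 cm³ = 0.0294112 bbl.
0.192262 − 0.0294112 ≈ 0.1629 bbl.

0.1629 oil barrels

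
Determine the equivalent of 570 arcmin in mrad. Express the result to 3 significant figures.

166 milliradians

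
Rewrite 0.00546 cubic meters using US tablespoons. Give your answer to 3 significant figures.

1 m³ = 67628.0 US tbsp.
Then 0.00546 × 67628.0 ≈ 369 US tbsp.

369 US tablespoons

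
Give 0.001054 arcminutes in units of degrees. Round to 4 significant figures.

1 arcmin = 0.0166667 °.
Thus 0.001054 × 0.0166667 ≈ 1.757e-5 °.

1.757e-5 degrees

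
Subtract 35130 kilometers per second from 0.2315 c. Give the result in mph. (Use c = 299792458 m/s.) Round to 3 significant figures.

7.67e+7 miles per hour

0.2315 c = 1.55248e+8 mph and 35130 km/s = 7.85836e+7 mph.
1.55248e+8 − 7.85836e+7 ≈ 7.67e+7 mph.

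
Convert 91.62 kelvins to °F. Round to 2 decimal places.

K = (°F + 459.67) × 5/9.
Applying the formula gives -294.75 °F.

-294.75 degrees Fahrenheit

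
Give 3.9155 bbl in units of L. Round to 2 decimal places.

622.51 L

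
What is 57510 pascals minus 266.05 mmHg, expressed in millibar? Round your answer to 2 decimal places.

220.40 mbar

57510 Pa = 575.100 mbar and 266.05 mmHg = 354.704 mbar.
575.100 − 354.704 ≈ 220.40 mbar.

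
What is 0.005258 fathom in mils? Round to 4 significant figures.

378.6 mil

1 fathom = 72000.0 mil.
So 0.005258 × 72000.0 ≈ 378.6 mil.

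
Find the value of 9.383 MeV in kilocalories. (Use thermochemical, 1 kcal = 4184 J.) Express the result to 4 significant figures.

3.593 × 10^-16 kcal

1 MeV = 3.82929 × 10^-17 kcal.
Then 9.383 × 3.82929 × 10^-17 ≈ 3.593 × 10^-16 kcal.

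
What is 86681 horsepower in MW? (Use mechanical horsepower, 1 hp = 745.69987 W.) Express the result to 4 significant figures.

64.64 megawatts

1 hp = 0.000745700 MW.
86681 × 0.000745700 ≈ 64.64 MW.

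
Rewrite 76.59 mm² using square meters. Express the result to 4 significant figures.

7.659e-5 square meters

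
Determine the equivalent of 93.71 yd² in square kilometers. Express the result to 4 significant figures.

1 yd² = 8.36127e-7 km².
Then 93.71 × 8.36127e-7 ≈ 7.835e-5 km².

7.835e-5 square kilometers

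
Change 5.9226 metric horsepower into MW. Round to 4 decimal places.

1 PS = 0.000735499 megawatts.
Then 5.9226 × 0.000735499 ≈ 0.0044 MW.

0.0044 MW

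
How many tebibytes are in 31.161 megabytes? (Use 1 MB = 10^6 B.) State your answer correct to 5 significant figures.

1 MB = 9.09495e-7 tebibytes.
So 31.161 × 9.09495e-7 ≈ 2.8341e-5 TiB.

2.8341e-5 TiB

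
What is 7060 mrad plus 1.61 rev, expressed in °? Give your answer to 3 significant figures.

984 degrees

7060 mrad = 404.508 ° and 1.61 rev = 579.600 °.
404.508 + 579.600 ≈ 984 °.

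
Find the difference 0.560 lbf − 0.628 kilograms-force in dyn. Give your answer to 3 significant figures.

-367000 dynes

0.560 lbf = 249100 dyn and 0.628 kgf = 615858 dyn.
249100 − 615858 ≈ -367000 dyn.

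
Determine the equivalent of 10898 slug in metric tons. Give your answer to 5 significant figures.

159.04 t

1 slug = 0.0145939 metric tons.
So 10898 × 0.0145939 ≈ 159.04 t.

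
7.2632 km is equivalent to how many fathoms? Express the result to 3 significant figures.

3970 fathom

1 kilometer = 546.807 fathom.
7.2632 × 546.807 ≈ 3970 fathom.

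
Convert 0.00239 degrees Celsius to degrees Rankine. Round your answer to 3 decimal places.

°R = (°C + 273.15) × 9/5.
Applying the formula gives 491.674 °R.

491.674 degrees Rankine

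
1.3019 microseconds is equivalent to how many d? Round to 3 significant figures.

1.51e-11 d

1 μs = 1.15741e-11 d.
1.3019 × 1.15741e-11 ≈ 1.51e-11 d.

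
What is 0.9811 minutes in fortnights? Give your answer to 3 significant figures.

4.87 × 10^-5 fortnights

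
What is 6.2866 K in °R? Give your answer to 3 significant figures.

°R = K × 9/5.
Applying the formula gives 11.3 °R.

11.3 °R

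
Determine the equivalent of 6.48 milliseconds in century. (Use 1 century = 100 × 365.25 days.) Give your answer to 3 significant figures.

2.05 × 10^-12 century

1 ms = 3.16881 × 10^-13 century.
Then 6.48 × 3.16881 × 10^-13 ≈ 2.05 × 10^-12 century.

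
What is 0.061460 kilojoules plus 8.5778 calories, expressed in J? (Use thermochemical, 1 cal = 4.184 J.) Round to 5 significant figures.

97.350 J

0.061460 kJ = 61.46000 J and 8.5778 cal = 35.88952 J.
61.46000 + 35.88952 ≈ 97.350 J.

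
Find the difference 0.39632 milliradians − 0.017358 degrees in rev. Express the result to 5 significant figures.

0.39632 mrad = 6.30763e-5 rev and 0.017358 ° = 4.82167e-5 rev.
6.30763e-5 − 4.82167e-5 ≈ 1.4860e-5 rev.

1.4860e-5 rev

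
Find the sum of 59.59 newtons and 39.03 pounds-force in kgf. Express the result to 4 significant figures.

59.59 N = 6.07649 kgf and 39.03 lbf = 17.7037 kgf.
6.07649 + 17.7037 ≈ 23.78 kgf.

23.78 kgf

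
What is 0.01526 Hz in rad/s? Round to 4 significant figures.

0.09588 rad/s

1 hertz = 6.28319 rad/s.
Thus 0.01526 × 6.28319 ≈ 0.09588 rad/s.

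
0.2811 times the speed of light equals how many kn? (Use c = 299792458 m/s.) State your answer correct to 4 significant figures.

1.638 × 10^8 kn

1 speed of light = 5.82750 × 10^8 knots.
So 0.2811 × 5.82750 × 10^8 ≈ 1.638 × 10^8 kn.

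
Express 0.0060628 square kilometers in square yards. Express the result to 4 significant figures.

1 square kilometer = 1.19599e+6 square yards.
Then 0.0060628 × 1.19599e+6 ≈ 7251 yd².

7251 yd²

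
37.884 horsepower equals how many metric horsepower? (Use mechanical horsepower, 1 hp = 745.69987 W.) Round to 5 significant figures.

38.409 PS

1 hp = 1.01387 metric horsepower.
Then 37.884 × 1.01387 ≈ 38.409 PS.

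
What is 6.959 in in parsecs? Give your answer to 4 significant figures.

1 inch = 8.23158e-19 parsecs.
6.959 × 8.23158e-19 ≈ 5.728e-18 pc.

5.728e-18 parsecs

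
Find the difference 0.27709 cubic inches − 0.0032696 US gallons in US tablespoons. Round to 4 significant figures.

-0.5299 US tablespoons

0.27709 in³ = 0.307078 US tbsp and 0.0032696 US gal = 0.837018 US tbsp.
0.307078 − 0.837018 ≈ -0.5299 US tbsp.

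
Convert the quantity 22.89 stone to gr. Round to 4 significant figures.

2.243 × 10^6 grains

1 stone = 98000.0 grains.
Thus 22.89 × 98000.0 ≈ 2.243 × 10^6 gr.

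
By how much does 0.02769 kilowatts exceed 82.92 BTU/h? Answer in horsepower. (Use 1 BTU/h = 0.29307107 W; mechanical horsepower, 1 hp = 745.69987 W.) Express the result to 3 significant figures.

0.02769 kW = 0.0371329 hp and 82.92 BTU/h = 0.0325888 hp.
0.0371329 − 0.0325888 ≈ 0.00454 hp.

0.00454 hp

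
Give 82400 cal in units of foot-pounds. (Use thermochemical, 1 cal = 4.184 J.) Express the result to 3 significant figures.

254000 ft·lbf

1 calorie = 3.08596 ft·lbf.
Thus 82400 × 3.08596 ≈ 254000 ft·lbf.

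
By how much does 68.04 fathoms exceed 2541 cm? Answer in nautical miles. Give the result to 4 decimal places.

0.0535 nautical miles

68.04 fathom = 0.0671877 nmi and 2541 cm = 0.0137203 nmi.
0.0671877 − 0.0137203 ≈ 0.0535 nmi.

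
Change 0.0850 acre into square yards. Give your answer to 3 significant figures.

1 acre = 4840.00 square yards.
0.0850 × 4840.00 ≈ 411 yd².

411 yd²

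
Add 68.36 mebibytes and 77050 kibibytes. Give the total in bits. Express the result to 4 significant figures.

1.205 × 10^9 bits

68.36 MiB = 5.73445 × 10^8 bit and 77050 KiB = 6.31194 × 10^8 bit.
5.73445 × 10^8 + 6.31194 × 10^8 ≈ 1.205 × 10^9 bit.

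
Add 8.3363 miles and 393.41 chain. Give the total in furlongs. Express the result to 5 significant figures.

106.03 furlong

8.3363 mi = 66.6904 furlong and 393.41 chain = 39.3410 furlong.
66.6904 + 39.3410 ≈ 106.03 furlong.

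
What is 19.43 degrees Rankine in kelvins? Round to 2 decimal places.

°R = K × 9/5.
Applying the formula gives 10.79 K.

10.79 K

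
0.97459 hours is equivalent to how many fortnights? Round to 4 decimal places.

1 hour = 0.00297619 fortnight.
So 0.97459 × 0.00297619 ≈ 0.0029 fortnight.

0.0029 fortnight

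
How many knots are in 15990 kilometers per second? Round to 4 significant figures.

1 kilometer per second = 1943.84 kn.
15990 × 1943.84 ≈ 3.108 × 10^7 kn.

3.108 × 10^7 knots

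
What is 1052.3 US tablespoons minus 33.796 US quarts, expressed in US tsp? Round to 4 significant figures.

-3332 US teaspoons

1052.3 US tbsp = 3156.90 US tsp and 33.796 US qt = 6488.83 US tsp.
3156.90 − 6488.83 ≈ -3332 US tsp.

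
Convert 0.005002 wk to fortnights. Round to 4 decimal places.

0.0025 fortnight

1 week = 0.500000 fortnight.
Thus 0.005002 × 0.500000 ≈ 0.0025 fortnight.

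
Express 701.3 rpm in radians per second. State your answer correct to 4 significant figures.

1 rpm = 0.104720 radians per second.
Then 701.3 × 0.104720 ≈ 73.44 rad/s.

73.44 rad/s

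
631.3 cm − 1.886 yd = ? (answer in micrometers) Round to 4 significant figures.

631.3 cm = 6.31300e+6 μm and 1.886 yd = 1.72456e+6 μm.
6.31300e+6 − 1.72456e+6 ≈ 4.588e+6 μm.

4.588e+6 micrometers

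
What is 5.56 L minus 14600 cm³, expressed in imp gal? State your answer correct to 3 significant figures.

5.56 L = 1.22303 imp gal and 14600 cm³ = 3.21155 imp gal.
1.22303 − 3.21155 ≈ -1.99 imp gal.

-1.99 imp gal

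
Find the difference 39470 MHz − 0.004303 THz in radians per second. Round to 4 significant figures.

39470 MHz = 2.47997 × 10^11 rad/s and 0.004303 THz = 2.70365 × 10^10 rad/s.
2.47997 × 10^11 − 2.70365 × 10^10 ≈ 2.210 × 10^11 rad/s.

2.210 × 10^11 radians per second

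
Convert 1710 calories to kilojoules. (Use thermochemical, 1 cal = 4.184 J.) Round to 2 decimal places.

1 calorie = 0.00418400 kilojoules.
Then 1710 × 0.00418400 ≈ 7.15 kJ.

7.15 kilojoules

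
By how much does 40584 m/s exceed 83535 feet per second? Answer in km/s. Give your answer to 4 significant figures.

15.12 km/s

40584 m/s = 40.5840 km/s and 83535 ft/s = 25.4615 km/s.
40.5840 − 25.4615 ≈ 15.12 km/s.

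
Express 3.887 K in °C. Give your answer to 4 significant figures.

-269.3 degrees Celsius

K = °C + 273.15.
Applying the formula gives -269.3 °C.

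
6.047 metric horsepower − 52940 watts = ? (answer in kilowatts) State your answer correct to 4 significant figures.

-48.49 kilowatts

6.047 PS = 4.44756 kW and 52940 W = 52.9400 kW.
4.44756 − 52.9400 ≈ -48.49 kW.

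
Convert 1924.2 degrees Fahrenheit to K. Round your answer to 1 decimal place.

1324.4 K

K = (°F + 459.67) × 5/9.
Applying the formula gives 1324.4 K.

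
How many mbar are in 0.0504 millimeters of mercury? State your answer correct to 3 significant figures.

0.0672 mbar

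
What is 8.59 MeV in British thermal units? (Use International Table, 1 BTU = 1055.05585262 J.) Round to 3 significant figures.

1 megaelectronvolt = 1.51857 × 10^-16 British thermal units.
Then 8.59 × 1.51857 × 10^-16 ≈ 1.30 × 10^-15 BTU.

1.30 × 10^-15 BTU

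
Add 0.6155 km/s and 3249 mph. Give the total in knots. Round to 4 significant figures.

0.6155 km/s = 1196.44 kn and 3249 mph = 2823.30 kn.
1196.44 + 2823.30 ≈ 4020 kn.

4020 kn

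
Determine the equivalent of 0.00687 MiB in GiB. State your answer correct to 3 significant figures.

1 mebibyte = 0.0009765625 GiB.
Then 0.00687 × 0.0009765625 ≈ 6.71e-6 GiB.

6.71e-6 gibibytes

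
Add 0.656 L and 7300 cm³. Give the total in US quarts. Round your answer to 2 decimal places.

0.656 L = 0.693187 US qt and 7300 cm³ = 7.71382 US qt.
0.693187 + 7.71382 ≈ 8.41 US qt.

8.41 US qt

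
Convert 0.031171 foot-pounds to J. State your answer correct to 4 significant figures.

0.04226 joules

1 foot-pound = 1.35582 joules.
0.031171 × 1.35582 ≈ 0.04226 J.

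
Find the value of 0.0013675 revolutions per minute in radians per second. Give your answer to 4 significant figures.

1 rpm = 0.104720 radians per second.
Then 0.0013675 × 0.104720 ≈ 0.0001432 rad/s.

0.0001432 radians per second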